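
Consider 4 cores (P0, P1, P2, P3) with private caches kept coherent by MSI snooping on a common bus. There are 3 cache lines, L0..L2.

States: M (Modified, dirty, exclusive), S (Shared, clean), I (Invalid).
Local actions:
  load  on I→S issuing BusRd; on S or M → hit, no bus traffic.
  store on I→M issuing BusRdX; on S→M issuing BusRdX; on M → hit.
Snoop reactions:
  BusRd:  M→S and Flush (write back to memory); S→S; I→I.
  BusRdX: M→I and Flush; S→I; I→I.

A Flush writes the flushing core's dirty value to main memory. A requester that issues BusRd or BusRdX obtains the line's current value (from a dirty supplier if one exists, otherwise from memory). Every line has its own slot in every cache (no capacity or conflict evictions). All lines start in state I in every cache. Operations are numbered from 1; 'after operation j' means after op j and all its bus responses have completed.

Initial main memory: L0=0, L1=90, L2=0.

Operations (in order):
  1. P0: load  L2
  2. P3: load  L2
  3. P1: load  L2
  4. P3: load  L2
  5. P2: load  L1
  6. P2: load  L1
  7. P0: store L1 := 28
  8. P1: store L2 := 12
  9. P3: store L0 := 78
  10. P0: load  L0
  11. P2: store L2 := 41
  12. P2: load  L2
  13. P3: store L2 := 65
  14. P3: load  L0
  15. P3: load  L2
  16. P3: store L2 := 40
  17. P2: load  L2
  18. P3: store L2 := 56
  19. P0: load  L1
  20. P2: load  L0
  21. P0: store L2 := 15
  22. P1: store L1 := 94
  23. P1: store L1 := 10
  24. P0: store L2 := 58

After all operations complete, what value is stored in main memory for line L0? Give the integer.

  op1 P0: load  L2 → S/I/I/I on L2; bus BusRd; mem=0
  op2 P3: load  L2 → S/I/I/S on L2; bus BusRd; mem=0
  op3 P1: load  L2 → S/S/I/S on L2; bus BusRd; mem=0
  op4 P3: load  L2 → S/S/I/S on L2; bus (none); mem=0
  op5 P2: load  L1 → I/I/S/I on L1; bus BusRd; mem=90
  op6 P2: load  L1 → I/I/S/I on L1; bus (none); mem=90
  op7 P0: store L1 := 28 → M/I/I/I on L1; bus BusRdX; mem=90
  op8 P1: store L2 := 12 → I/M/I/I on L2; bus BusRdX; mem=0
  op9 P3: store L0 := 78 → I/I/I/M on L0; bus BusRdX; mem=0
  op10 P0: load  L0 → S/I/I/S on L0; bus BusRd Flush; mem=78
  op11 P2: store L2 := 41 → I/I/M/I on L2; bus BusRdX Flush; mem=12
  op12 P2: load  L2 → I/I/M/I on L2; bus (none); mem=12
  op13 P3: store L2 := 65 → I/I/I/M on L2; bus BusRdX Flush; mem=41
  op14 P3: load  L0 → S/I/I/S on L0; bus (none); mem=78
  op15 P3: load  L2 → I/I/I/M on L2; bus (none); mem=41
  op16 P3: store L2 := 40 → I/I/I/M on L2; bus (none); mem=41
  op17 P2: load  L2 → I/I/S/S on L2; bus BusRd Flush; mem=40
  op18 P3: store L2 := 56 → I/I/I/M on L2; bus BusRdX; mem=40
  op19 P0: load  L1 → M/I/I/I on L1; bus (none); mem=90
  op20 P2: load  L0 → S/I/S/S on L0; bus BusRd; mem=78
  op21 P0: store L2 := 15 → M/I/I/I on L2; bus BusRdX Flush; mem=56
  op22 P1: store L1 := 94 → I/M/I/I on L1; bus BusRdX Flush; mem=28
  op23 P1: store L1 := 10 → I/M/I/I on L1; bus (none); mem=28
  op24 P0: store L2 := 58 → M/I/I/I on L2; bus (none); mem=56

memory[L0] = 78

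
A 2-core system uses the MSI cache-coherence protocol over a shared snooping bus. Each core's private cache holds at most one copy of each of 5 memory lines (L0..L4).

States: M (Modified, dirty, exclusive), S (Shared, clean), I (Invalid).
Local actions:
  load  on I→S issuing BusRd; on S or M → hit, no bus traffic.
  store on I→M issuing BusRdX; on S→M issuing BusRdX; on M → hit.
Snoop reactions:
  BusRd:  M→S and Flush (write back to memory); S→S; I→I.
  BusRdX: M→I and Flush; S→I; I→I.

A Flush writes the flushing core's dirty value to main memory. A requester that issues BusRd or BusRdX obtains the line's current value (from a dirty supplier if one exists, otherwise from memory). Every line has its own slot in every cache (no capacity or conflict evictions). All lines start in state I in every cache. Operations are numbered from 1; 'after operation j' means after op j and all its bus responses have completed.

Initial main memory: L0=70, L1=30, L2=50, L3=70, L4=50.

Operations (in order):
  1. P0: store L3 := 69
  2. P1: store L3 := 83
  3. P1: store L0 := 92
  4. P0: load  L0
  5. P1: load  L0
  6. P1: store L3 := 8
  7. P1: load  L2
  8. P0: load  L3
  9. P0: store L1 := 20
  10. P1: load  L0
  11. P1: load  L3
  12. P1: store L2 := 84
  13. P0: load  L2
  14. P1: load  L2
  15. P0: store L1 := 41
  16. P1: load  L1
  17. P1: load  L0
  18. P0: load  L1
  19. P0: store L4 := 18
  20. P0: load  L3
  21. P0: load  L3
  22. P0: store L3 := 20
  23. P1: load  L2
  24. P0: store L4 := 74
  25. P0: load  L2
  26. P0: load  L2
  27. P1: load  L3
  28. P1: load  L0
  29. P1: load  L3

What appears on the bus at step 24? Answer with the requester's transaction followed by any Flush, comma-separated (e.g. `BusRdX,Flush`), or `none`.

  op1 P0: store L3 := 69 → M/I on L3; bus BusRdX; mem=70
  op2 P1: store L3 := 83 → I/M on L3; bus BusRdX Flush; mem=69
  op3 P1: store L0 := 92 → I/M on L0; bus BusRdX; mem=70
  op4 P0: load  L0 → S/S on L0; bus BusRd Flush; mem=92
  op5 P1: load  L0 → S/S on L0; bus (none); mem=92
  op6 P1: store L3 := 8 → I/M on L3; bus (none); mem=69
  op7 P1: load  L2 → I/S on L2; bus BusRd; mem=50
  op8 P0: load  L3 → S/S on L3; bus BusRd Flush; mem=8
  op9 P0: store L1 := 20 → M/I on L1; bus BusRdX; mem=30
  op10 P1: load  L0 → S/S on L0; bus (none); mem=92
  op11 P1: load  L3 → S/S on L3; bus (none); mem=8
  op12 P1: store L2 := 84 → I/M on L2; bus BusRdX; mem=50
  op13 P0: load  L2 → S/S on L2; bus BusRd Flush; mem=84
  op14 P1: load  L2 → S/S on L2; bus (none); mem=84
  op15 P0: store L1 := 41 → M/I on L1; bus (none); mem=30
  op16 P1: load  L1 → S/S on L1; bus BusRd Flush; mem=41
  op17 P1: load  L0 → S/S on L0; bus (none); mem=92
  op18 P0: load  L1 → S/S on L1; bus (none); mem=41
  op19 P0: store L4 := 18 → M/I on L4; bus BusRdX; mem=50
  op20 P0: load  L3 → S/S on L3; bus (none); mem=8
  op21 P0: load  L3 → S/S on L3; bus (none); mem=8
  op22 P0: store L3 := 20 → M/I on L3; bus BusRdX; mem=8
  op23 P1: load  L2 → S/S on L2; bus (none); mem=84
  op24 P0: store L4 := 74 → M/I on L4; bus (none); mem=50
  op25 P0: load  L2 → S/S on L2; bus (none); mem=84
  op26 P0: load  L2 → S/S on L2; bus (none); mem=84
  op27 P1: load  L3 → S/S on L3; bus BusRd Flush; mem=20
  op28 P1: load  L0 → S/S on L0; bus (none); mem=92
  op29 P1: load  L3 → S/S on L3; bus (none); mem=20

bus = none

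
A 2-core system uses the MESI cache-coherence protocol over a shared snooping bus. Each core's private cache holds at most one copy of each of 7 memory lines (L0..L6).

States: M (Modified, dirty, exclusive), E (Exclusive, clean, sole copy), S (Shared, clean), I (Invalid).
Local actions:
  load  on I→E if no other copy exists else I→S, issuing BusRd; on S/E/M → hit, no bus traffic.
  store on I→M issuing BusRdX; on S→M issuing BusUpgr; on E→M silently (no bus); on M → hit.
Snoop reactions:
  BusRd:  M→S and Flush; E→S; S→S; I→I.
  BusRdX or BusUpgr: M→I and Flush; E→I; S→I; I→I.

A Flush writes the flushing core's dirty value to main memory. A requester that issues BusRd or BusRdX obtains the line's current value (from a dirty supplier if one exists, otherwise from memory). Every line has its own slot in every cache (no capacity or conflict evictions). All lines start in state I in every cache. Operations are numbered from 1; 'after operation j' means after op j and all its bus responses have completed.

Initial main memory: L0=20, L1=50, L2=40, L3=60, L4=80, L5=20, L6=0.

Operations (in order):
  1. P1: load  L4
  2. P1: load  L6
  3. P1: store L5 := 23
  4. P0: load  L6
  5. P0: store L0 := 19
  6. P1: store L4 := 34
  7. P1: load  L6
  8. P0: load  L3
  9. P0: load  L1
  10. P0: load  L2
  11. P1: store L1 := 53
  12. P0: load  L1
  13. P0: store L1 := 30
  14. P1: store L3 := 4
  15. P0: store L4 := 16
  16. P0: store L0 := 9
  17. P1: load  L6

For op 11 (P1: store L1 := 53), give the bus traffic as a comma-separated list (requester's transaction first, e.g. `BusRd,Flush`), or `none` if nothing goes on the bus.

[1] P1: load  L4 | P0:I, P1:E(80) | bus: BusRd
[2] P1: load  L6 | P0:I, P1:E(0) | bus: BusRd
[3] P1: store L5 := 23 | P0:I, P1:M(23) | bus: BusRdX
[4] P0: load  L6 | P0:S(0), P1:S(0) | bus: BusRd
[5] P0: store L0 := 19 | P0:M(19), P1:I | bus: BusRdX
[6] P1: store L4 := 34 | P0:I, P1:M(34) | bus: none
[7] P1: load  L6 | P0:S(0), P1:S(0) | bus: none
[8] P0: load  L3 | P0:E(60), P1:I | bus: BusRd
[9] P0: load  L1 | P0:E(50), P1:I | bus: BusRd
[10] P0: load  L2 | P0:E(40), P1:I | bus: BusRd
[11] P1: store L1 := 53 | P0:I, P1:M(53) | bus: BusRdX
[12] P0: load  L1 | P0:S(53), P1:S(53) | bus: BusRd,Flush
[13] P0: store L1 := 30 | P0:M(30), P1:I | bus: BusUpgr
[14] P1: store L3 := 4 | P0:I, P1:M(4) | bus: BusRdX
[15] P0: store L4 := 16 | P0:M(16), P1:I | bus: BusRdX,Flush
[16] P0: store L0 := 9 | P0:M(9), P1:I | bus: none
[17] P1: load  L6 | P0:S(0), P1:S(0) | bus: none

bus = BusRdX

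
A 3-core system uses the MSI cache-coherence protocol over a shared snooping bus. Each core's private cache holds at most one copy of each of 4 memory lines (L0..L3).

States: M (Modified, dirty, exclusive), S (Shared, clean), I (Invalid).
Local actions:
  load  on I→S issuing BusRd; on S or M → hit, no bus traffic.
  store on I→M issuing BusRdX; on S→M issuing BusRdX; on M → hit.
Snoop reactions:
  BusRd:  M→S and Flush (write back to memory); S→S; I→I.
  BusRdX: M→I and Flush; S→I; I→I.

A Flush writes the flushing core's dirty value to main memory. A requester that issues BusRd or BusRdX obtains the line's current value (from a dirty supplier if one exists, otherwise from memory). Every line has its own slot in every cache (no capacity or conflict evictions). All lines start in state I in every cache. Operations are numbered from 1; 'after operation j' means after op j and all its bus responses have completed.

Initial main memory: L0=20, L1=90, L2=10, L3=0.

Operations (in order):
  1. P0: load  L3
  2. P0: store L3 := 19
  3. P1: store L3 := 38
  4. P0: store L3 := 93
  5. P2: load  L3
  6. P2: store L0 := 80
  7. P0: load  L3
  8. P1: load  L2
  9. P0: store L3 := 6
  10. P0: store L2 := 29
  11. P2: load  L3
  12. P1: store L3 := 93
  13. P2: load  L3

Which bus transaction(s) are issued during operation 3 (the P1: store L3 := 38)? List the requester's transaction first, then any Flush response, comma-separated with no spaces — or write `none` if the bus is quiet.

  op1 P0: load  L3 → S/I/I on L3; bus BusRd; mem=0
  op2 P0: store L3 := 19 → M/I/I on L3; bus BusRdX; mem=0
  op3 P1: store L3 := 38 → I/M/I on L3; bus BusRdX Flush; mem=19
  op4 P0: store L3 := 93 → M/I/I on L3; bus BusRdX Flush; mem=38
  op5 P2: load  L3 → S/I/S on L3; bus BusRd Flush; mem=93
  op6 P2: store L0 := 80 → I/I/M on L0; bus BusRdX; mem=20
  op7 P0: load  L3 → S/I/S on L3; bus (none); mem=93
  op8 P1: load  L2 → I/S/I on L2; bus BusRd; mem=10
  op9 P0: store L3 := 6 → M/I/I on L3; bus BusRdX; mem=93
  op10 P0: store L2 := 29 → M/I/I on L2; bus BusRdX; mem=10
  op11 P2: load  L3 → S/I/S on L3; bus BusRd Flush; mem=6
  op12 P1: store L3 := 93 → I/M/I on L3; bus BusRdX; mem=6
  op13 P2: load  L3 → I/S/S on L3; bus BusRd Flush; mem=93

bus = BusRdX,Flush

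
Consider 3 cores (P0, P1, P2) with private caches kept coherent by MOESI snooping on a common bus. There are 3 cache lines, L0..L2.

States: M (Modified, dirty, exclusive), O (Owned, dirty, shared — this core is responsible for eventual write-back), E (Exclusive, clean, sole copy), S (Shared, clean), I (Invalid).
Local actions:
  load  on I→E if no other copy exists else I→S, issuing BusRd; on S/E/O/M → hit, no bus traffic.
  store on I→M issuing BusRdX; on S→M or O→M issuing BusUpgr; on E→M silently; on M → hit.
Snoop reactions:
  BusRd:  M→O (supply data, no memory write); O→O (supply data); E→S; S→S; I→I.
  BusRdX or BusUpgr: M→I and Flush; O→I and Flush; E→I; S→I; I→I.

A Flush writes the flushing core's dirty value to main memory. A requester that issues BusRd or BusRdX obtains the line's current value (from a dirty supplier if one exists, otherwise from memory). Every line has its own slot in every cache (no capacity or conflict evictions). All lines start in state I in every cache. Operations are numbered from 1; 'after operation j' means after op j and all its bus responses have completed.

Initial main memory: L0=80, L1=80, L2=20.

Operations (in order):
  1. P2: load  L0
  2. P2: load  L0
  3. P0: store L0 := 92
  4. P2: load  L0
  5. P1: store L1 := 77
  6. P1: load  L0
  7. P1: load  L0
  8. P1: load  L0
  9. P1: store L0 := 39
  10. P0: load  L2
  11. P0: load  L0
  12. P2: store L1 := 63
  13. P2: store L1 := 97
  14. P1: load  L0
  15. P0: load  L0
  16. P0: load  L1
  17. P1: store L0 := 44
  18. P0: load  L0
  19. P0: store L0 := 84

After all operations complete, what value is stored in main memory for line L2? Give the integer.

  op1 P2: load  L0 → I/I/E on L0; bus BusRd; mem=80
  op2 P2: load  L0 → I/I/E on L0; bus (none); mem=80
  op3 P0: store L0 := 92 → M/I/I on L0; bus BusRdX; mem=80
  op4 P2: load  L0 → O/I/S on L0; bus BusRd; mem=80
  op5 P1: store L1 := 77 → I/M/I on L1; bus BusRdX; mem=80
  op6 P1: load  L0 → O/S/S on L0; bus BusRd; mem=80
  op7 P1: load  L0 → O/S/S on L0; bus (none); mem=80
  op8 P1: load  L0 → O/S/S on L0; bus (none); mem=80
  op9 P1: store L0 := 39 → I/M/I on L0; bus BusUpgr Flush; mem=92
  op10 P0: load  L2 → E/I/I on L2; bus BusRd; mem=20
  op11 P0: load  L0 → S/O/I on L0; bus BusRd; mem=92
  op12 P2: store L1 := 63 → I/I/M on L1; bus BusRdX Flush; mem=77
  op13 P2: store L1 := 97 → I/I/M on L1; bus (none); mem=77
  op14 P1: load  L0 → S/O/I on L0; bus (none); mem=92
  op15 P0: load  L0 → S/O/I on L0; bus (none); mem=92
  op16 P0: load  L1 → S/I/O on L1; bus BusRd; mem=77
  op17 P1: store L0 := 44 → I/M/I on L0; bus BusUpgr; mem=92
  op18 P0: load  L0 → S/O/I on L0; bus BusRd; mem=92
  op19 P0: store L0 := 84 → M/I/I on L0; bus BusUpgr Flush; mem=44

memory[L2] = 20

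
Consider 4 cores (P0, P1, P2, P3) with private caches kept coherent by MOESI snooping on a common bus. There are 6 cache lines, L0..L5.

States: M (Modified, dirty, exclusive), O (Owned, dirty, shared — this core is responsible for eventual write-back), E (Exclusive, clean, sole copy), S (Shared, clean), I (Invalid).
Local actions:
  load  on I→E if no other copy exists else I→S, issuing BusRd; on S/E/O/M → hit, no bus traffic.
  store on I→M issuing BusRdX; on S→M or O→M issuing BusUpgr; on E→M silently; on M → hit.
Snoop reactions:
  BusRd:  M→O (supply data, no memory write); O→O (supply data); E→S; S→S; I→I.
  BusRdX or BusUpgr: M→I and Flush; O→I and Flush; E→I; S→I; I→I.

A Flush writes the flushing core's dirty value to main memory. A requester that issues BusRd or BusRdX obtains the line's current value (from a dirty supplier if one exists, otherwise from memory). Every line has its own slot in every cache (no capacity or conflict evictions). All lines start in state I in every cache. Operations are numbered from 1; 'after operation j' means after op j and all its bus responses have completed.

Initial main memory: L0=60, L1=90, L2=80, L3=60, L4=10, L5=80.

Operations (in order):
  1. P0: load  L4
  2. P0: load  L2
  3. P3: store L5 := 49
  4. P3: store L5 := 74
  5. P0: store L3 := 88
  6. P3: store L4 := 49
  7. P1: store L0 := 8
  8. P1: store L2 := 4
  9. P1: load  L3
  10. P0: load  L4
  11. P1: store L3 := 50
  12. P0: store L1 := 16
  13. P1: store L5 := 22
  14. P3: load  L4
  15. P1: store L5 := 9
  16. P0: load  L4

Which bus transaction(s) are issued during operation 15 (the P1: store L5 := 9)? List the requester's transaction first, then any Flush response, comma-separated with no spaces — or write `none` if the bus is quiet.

1. P0: load  L4  bus=[BusRd]  L4: P0=E P1=I P2=I P3=I  mem[L4]=10
2. P0: load  L2  bus=[BusRd]  L2: P0=E P1=I P2=I P3=I  mem[L2]=80
3. P3: store L5 := 49  bus=[BusRdX]  L5: P0=I P1=I P2=I P3=M  mem[L5]=80
4. P3: store L5 := 74  bus=[-]  L5: P0=I P1=I P2=I P3=M  mem[L5]=80
5. P0: store L3 := 88  bus=[BusRdX]  L3: P0=M P1=I P2=I P3=I  mem[L3]=60
6. P3: store L4 := 49  bus=[BusRdX]  L4: P0=I P1=I P2=I P3=M  mem[L4]=10
7. P1: store L0 := 8  bus=[BusRdX]  L0: P0=I P1=M P2=I P3=I  mem[L0]=60
8. P1: store L2 := 4  bus=[BusRdX]  L2: P0=I P1=M P2=I P3=I  mem[L2]=80
9. P1: load  L3  bus=[BusRd]  L3: P0=O P1=S P2=I P3=I  mem[L3]=60
10. P0: load  L4  bus=[BusRd]  L4: P0=S P1=I P2=I P3=O  mem[L4]=10
11. P1: store L3 := 50  bus=[BusUpgr,Flush]  L3: P0=I P1=M P2=I P3=I  mem[L3]=88
12. P0: store L1 := 16  bus=[BusRdX]  L1: P0=M P1=I P2=I P3=I  mem[L1]=90
13. P1: store L5 := 22  bus=[BusRdX,Flush]  L5: P0=I P1=M P2=I P3=I  mem[L5]=74
14. P3: load  L4  bus=[-]  L4: P0=S P1=I P2=I P3=O  mem[L4]=10
15. P1: store L5 := 9  bus=[-]  L5: P0=I P1=M P2=I P3=I  mem[L5]=74
16. P0: load  L4  bus=[-]  L4: P0=S P1=I P2=I P3=O  mem[L4]=10

bus = none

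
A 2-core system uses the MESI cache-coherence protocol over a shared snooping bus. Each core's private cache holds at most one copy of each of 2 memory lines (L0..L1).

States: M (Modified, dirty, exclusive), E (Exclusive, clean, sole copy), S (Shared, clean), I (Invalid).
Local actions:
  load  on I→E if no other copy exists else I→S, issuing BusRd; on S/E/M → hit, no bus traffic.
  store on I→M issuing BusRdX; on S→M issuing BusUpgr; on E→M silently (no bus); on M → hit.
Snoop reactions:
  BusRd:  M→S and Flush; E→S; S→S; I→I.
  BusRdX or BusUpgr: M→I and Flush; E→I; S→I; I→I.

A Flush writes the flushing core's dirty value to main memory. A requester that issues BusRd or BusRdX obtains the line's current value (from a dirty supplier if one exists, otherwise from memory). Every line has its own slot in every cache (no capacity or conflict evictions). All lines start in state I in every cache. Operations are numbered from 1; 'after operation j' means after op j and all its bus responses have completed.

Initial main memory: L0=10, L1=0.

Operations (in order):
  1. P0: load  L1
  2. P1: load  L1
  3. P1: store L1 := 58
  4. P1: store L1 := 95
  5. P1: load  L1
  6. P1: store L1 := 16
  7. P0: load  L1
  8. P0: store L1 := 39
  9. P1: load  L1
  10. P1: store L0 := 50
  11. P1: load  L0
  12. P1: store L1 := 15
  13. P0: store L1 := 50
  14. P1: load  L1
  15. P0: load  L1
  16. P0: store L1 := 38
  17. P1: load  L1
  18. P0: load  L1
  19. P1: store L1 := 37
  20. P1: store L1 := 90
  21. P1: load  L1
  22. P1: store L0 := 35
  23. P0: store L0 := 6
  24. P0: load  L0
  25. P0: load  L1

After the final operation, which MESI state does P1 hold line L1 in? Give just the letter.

[1] P0: load  L1 | P0:E(0), P1:I | bus: BusRd
[2] P1: load  L1 | P0:S(0), P1:S(0) | bus: BusRd
[3] P1: store L1 := 58 | P0:I, P1:M(58) | bus: BusUpgr
[4] P1: store L1 := 95 | P0:I, P1:M(95) | bus: none
[5] P1: load  L1 | P0:I, P1:M(95) | bus: none
[6] P1: store L1 := 16 | P0:I, P1:M(16) | bus: none
[7] P0: load  L1 | P0:S(16), P1:S(16) | bus: BusRd,Flush
[8] P0: store L1 := 39 | P0:M(39), P1:I | bus: BusUpgr
[9] P1: load  L1 | P0:S(39), P1:S(39) | bus: BusRd,Flush
[10] P1: store L0 := 50 | P0:I, P1:M(50) | bus: BusRdX
[11] P1: load  L0 | P0:I, P1:M(50) | bus: none
[12] P1: store L1 := 15 | P0:I, P1:M(15) | bus: BusUpgr
[13] P0: store L1 := 50 | P0:M(50), P1:I | bus: BusRdX,Flush
[14] P1: load  L1 | P0:S(50), P1:S(50) | bus: BusRd,Flush
[15] P0: load  L1 | P0:S(50), P1:S(50) | bus: none
[16] P0: store L1 := 38 | P0:M(38), P1:I | bus: BusUpgr
[17] P1: load  L1 | P0:S(38), P1:S(38) | bus: BusRd,Flush
[18] P0: load  L1 | P0:S(38), P1:S(38) | bus: none
[19] P1: store L1 := 37 | P0:I, P1:M(37) | bus: BusUpgr
[20] P1: store L1 := 90 | P0:I, P1:M(90) | bus: none
[21] P1: load  L1 | P0:I, P1:M(90) | bus: none
[22] P1: store L0 := 35 | P0:I, P1:M(35) | bus: none
[23] P0: store L0 := 6 | P0:M(6), P1:I | bus: BusRdX,Flush
[24] P0: load  L0 | P0:M(6), P1:I | bus: none
[25] P0: load  L1 | P0:S(90), P1:S(90) | bus: BusRd,Flush

state = S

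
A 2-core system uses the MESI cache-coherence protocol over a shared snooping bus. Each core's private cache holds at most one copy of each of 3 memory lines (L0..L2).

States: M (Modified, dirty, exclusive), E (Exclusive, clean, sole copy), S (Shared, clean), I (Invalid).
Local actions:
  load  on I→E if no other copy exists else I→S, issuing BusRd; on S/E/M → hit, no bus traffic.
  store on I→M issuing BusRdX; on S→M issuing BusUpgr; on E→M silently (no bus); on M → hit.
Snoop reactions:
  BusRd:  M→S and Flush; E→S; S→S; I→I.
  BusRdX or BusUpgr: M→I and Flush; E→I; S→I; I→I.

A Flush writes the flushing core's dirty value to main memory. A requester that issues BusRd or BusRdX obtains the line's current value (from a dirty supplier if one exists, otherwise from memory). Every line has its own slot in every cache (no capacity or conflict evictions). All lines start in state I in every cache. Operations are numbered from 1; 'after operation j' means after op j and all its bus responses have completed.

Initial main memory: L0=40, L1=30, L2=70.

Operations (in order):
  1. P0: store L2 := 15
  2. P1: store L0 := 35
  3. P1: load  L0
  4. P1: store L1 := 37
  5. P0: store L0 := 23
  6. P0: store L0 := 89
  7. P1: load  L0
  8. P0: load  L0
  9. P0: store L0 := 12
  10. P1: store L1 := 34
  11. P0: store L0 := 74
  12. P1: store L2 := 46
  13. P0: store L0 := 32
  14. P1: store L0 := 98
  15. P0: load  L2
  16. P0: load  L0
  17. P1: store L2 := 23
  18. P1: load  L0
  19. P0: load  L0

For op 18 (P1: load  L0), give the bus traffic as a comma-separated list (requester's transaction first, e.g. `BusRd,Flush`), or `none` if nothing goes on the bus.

1. P0: store L2 := 15  bus=[BusRdX]  L2: P0=M P1=I  mem[L2]=70
2. P1: store L0 := 35  bus=[BusRdX]  L0: P0=I P1=M  mem[L0]=40
3. P1: load  L0  bus=[-]  L0: P0=I P1=M  mem[L0]=40
4. P1: store L1 := 37  bus=[BusRdX]  L1: P0=I P1=M  mem[L1]=30
5. P0: store L0 := 23  bus=[BusRdX,Flush]  L0: P0=M P1=I  mem[L0]=35
6. P0: store L0 := 89  bus=[-]  L0: P0=M P1=I  mem[L0]=35
7. P1: load  L0  bus=[BusRd,Flush]  L0: P0=S P1=S  mem[L0]=89
8. P0: load  L0  bus=[-]  L0: P0=S P1=S  mem[L0]=89
9. P0: store L0 := 12  bus=[BusUpgr]  L0: P0=M P1=I  mem[L0]=89
10. P1: store L1 := 34  bus=[-]  L1: P0=I P1=M  mem[L1]=30
11. P0: store L0 := 74  bus=[-]  L0: P0=M P1=I  mem[L0]=89
12. P1: store L2 := 46  bus=[BusRdX,Flush]  L2: P0=I P1=M  mem[L2]=15
13. P0: store L0 := 32  bus=[-]  L0: P0=M P1=I  mem[L0]=89
14. P1: store L0 := 98  bus=[BusRdX,Flush]  L0: P0=I P1=M  mem[L0]=32
15. P0: load  L2  bus=[BusRd,Flush]  L2: P0=S P1=S  mem[L2]=46
16. P0: load  L0  bus=[BusRd,Flush]  L0: P0=S P1=S  mem[L0]=98
17. P1: store L2 := 23  bus=[BusUpgr]  L2: P0=I P1=M  mem[L2]=46
18. P1: load  L0  bus=[-]  L0: P0=S P1=S  mem[L0]=98
19. P0: load  L0  bus=[-]  L0: P0=S P1=S  mem[L0]=98

bus = none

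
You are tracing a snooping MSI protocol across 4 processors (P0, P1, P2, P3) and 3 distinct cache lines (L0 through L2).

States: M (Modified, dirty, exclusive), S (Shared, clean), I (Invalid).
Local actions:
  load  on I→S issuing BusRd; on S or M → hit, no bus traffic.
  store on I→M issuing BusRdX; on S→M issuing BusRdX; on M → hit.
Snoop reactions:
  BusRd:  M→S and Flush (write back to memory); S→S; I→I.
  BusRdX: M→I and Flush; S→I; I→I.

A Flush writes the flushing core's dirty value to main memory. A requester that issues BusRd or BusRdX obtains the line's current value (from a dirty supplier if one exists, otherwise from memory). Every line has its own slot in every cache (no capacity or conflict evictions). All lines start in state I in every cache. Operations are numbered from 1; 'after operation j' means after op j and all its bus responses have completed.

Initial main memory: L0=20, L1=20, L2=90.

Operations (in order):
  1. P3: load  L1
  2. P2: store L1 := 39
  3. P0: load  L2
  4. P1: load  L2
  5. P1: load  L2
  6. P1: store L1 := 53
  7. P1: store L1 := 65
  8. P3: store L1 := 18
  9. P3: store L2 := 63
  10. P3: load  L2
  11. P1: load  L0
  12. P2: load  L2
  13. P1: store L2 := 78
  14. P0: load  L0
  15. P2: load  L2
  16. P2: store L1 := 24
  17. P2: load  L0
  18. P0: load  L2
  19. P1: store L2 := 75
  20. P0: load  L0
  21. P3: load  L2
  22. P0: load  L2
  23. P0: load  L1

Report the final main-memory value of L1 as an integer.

step 1: P3: load  L1  ⟶  IIIS  (L1)  txn=BusRd  M[L1]=20
step 2: P2: store L1 := 39  ⟶  IIMI  (L1)  txn=BusRdX  M[L1]=20
step 3: P0: load  L2  ⟶  SIII  (L2)  txn=BusRd  M[L2]=90
step 4: P1: load  L2  ⟶  SSII  (L2)  txn=BusRd  M[L2]=90
step 5: P1: load  L2  ⟶  SSII  (L2)  txn=∅  M[L2]=90
step 6: P1: store L1 := 53  ⟶  IMII  (L1)  txn=BusRdX+Flush  M[L1]=39
step 7: P1: store L1 := 65  ⟶  IMII  (L1)  txn=∅  M[L1]=39
step 8: P3: store L1 := 18  ⟶  IIIM  (L1)  txn=BusRdX+Flush  M[L1]=65
step 9: P3: store L2 := 63  ⟶  IIIM  (L2)  txn=BusRdX  M[L2]=90
step 10: P3: load  L2  ⟶  IIIM  (L2)  txn=∅  M[L2]=90
step 11: P1: load  L0  ⟶  ISII  (L0)  txn=BusRd  M[L0]=20
step 12: P2: load  L2  ⟶  IISS  (L2)  txn=BusRd+Flush  M[L2]=63
step 13: P1: store L2 := 78  ⟶  IMII  (L2)  txn=BusRdX  M[L2]=63
step 14: P0: load  L0  ⟶  SSII  (L0)  txn=BusRd  M[L0]=20
step 15: P2: load  L2  ⟶  ISSI  (L2)  txn=BusRd+Flush  M[L2]=78
step 16: P2: store L1 := 24  ⟶  IIMI  (L1)  txn=BusRdX+Flush  M[L1]=18
step 17: P2: load  L0  ⟶  SSSI  (L0)  txn=BusRd  M[L0]=20
step 18: P0: load  L2  ⟶  SSSI  (L2)  txn=BusRd  M[L2]=78
step 19: P1: store L2 := 75  ⟶  IMII  (L2)  txn=BusRdX  M[L2]=78
step 20: P0: load  L0  ⟶  SSSI  (L0)  txn=∅  M[L0]=20
step 21: P3: load  L2  ⟶  ISIS  (L2)  txn=BusRd+Flush  M[L2]=75
step 22: P0: load  L2  ⟶  SSIS  (L2)  txn=BusRd  M[L2]=75
step 23: P0: load  L1  ⟶  SISI  (L1)  txn=BusRd+Flush  M[L1]=24

memory[L1] = 24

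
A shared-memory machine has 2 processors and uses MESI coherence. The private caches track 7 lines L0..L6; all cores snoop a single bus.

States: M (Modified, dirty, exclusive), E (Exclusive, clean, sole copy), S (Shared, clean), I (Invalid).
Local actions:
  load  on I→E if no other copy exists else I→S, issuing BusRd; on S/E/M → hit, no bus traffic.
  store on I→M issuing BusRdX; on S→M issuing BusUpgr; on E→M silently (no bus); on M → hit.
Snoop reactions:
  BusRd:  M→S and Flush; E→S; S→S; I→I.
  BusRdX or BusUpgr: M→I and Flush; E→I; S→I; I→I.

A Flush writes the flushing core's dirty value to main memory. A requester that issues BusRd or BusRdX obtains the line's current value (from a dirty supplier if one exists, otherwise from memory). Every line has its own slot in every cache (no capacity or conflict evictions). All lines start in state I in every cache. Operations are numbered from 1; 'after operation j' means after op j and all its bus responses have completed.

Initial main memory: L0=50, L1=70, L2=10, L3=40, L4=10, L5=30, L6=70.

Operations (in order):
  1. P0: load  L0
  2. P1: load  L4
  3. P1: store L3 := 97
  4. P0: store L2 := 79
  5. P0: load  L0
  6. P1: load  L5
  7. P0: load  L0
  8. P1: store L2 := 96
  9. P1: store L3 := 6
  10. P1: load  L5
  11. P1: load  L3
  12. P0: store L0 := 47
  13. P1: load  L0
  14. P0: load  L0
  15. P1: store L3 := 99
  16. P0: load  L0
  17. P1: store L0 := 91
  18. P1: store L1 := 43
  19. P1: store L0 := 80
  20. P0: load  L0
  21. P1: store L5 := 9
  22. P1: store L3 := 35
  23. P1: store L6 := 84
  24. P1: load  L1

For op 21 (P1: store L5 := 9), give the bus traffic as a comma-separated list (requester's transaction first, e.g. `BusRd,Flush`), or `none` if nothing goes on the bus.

bus = none

1. P0: load  L0  bus=[BusRd]  L0: P0=E P1=I  mem[L0]=50
2. P1: load  L4  bus=[BusRd]  L4: P0=I P1=E  mem[L4]=10
3. P1: store L3 := 97  bus=[BusRdX]  L3: P0=I P1=M  mem[L3]=40
4. P0: store L2 := 79  bus=[BusRdX]  L2: P0=M P1=I  mem[L2]=10
5. P0: load  L0  bus=[-]  L0: P0=E P1=I  mem[L0]=50
6. P1: load  L5  bus=[BusRd]  L5: P0=I P1=E  mem[L5]=30
7. P0: load  L0  bus=[-]  L0: P0=E P1=I  mem[L0]=50
8. P1: store L2 := 96  bus=[BusRdX,Flush]  L2: P0=I P1=M  mem[L2]=79
9. P1: store L3 := 6  bus=[-]  L3: P0=I P1=M  mem[L3]=40
10. P1: load  L5  bus=[-]  L5: P0=I P1=E  mem[L5]=30
11. P1: load  L3  bus=[-]  L3: P0=I P1=M  mem[L3]=40
12. P0: store L0 := 47  bus=[-]  L0: P0=M P1=I  mem[L0]=50
13. P1: load  L0  bus=[BusRd,Flush]  L0: P0=S P1=S  mem[L0]=47
14. P0: load  L0  bus=[-]  L0: P0=S P1=S  mem[L0]=47
15. P1: store L3 := 99  bus=[-]  L3: P0=I P1=M  mem[L3]=40
16. P0: load  L0  bus=[-]  L0: P0=S P1=S  mem[L0]=47
17. P1: store L0 := 91  bus=[BusUpgr]  L0: P0=I P1=M  mem[L0]=47
18. P1: store L1 := 43  bus=[BusRdX]  L1: P0=I P1=M  mem[L1]=70
19. P1: store L0 := 80  bus=[-]  L0: P0=I P1=M  mem[L0]=47
20. P0: load  L0  bus=[BusRd,Flush]  L0: P0=S P1=S  mem[L0]=80
21. P1: store L5 := 9  bus=[-]  L5: P0=I P1=M  mem[L5]=30
22. P1: store L3 := 35  bus=[-]  L3: P0=I P1=M  mem[L3]=40
23. P1: store L6 := 84  bus=[BusRdX]  L6: P0=I P1=M  mem[L6]=70
24. P1: load  L1  bus=[-]  L1: P0=I P1=M  mem[L1]=70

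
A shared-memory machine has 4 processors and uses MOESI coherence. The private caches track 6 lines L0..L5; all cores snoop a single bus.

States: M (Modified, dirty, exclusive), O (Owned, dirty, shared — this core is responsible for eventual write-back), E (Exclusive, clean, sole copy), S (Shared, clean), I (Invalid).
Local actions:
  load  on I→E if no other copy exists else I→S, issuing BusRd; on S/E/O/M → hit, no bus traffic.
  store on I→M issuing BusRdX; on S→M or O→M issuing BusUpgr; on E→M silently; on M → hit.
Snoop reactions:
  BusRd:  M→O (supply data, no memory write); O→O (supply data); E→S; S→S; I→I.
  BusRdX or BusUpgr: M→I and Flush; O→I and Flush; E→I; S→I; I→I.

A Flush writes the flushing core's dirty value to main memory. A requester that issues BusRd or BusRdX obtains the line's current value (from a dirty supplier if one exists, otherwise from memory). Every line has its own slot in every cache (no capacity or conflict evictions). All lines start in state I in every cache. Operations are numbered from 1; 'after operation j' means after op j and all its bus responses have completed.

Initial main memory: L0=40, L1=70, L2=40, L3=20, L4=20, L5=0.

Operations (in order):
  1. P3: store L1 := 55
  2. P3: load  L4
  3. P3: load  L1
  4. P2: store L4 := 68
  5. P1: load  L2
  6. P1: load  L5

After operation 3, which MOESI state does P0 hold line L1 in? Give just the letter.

state = I

step 1: P3: store L1 := 55  ⟶  IIIM  (L1)  txn=BusRdX  M[L1]=70
step 2: P3: load  L4  ⟶  IIIE  (L4)  txn=BusRd  M[L4]=20
step 3: P3: load  L1  ⟶  IIIM  (L1)  txn=∅  M[L1]=70
step 4: P2: store L4 := 68  ⟶  IIMI  (L4)  txn=BusRdX  M[L4]=20
step 5: P1: load  L2  ⟶  IEII  (L2)  txn=BusRd  M[L2]=40
step 6: P1: load  L5  ⟶  IEII  (L5)  txn=BusRd  M[L5]=0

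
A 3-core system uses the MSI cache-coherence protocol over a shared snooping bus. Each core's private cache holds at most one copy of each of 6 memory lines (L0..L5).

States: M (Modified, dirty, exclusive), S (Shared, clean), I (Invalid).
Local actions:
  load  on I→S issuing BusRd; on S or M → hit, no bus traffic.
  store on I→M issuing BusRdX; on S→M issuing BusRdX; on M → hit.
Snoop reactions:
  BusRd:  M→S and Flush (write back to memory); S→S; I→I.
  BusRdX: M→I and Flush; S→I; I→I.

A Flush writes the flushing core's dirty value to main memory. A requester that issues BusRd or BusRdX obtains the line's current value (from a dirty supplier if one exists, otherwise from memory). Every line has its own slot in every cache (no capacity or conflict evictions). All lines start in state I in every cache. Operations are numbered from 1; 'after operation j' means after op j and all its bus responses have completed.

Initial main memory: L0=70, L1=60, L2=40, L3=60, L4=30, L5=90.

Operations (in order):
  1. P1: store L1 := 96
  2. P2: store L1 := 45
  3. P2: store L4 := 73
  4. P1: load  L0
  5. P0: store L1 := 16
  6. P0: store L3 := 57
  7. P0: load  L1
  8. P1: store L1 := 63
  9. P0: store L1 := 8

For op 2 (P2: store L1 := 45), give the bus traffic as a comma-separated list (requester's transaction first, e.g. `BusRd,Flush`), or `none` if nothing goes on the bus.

bus = BusRdX,Flush

[1] P1: store L1 := 96 | P0:I, P1:M(96), P2:I | bus: BusRdX
[2] P2: store L1 := 45 | P0:I, P1:I, P2:M(45) | bus: BusRdX,Flush
[3] P2: store L4 := 73 | P0:I, P1:I, P2:M(73) | bus: BusRdX
[4] P1: load  L0 | P0:I, P1:S(70), P2:I | bus: BusRd
[5] P0: store L1 := 16 | P0:M(16), P1:I, P2:I | bus: BusRdX,Flush
[6] P0: store L3 := 57 | P0:M(57), P1:I, P2:I | bus: BusRdX
[7] P0: load  L1 | P0:M(16), P1:I, P2:I | bus: none
[8] P1: store L1 := 63 | P0:I, P1:M(63), P2:I | bus: BusRdX,Flush
[9] P0: store L1 := 8 | P0:M(8), P1:I, P2:I | bus: BusRdX,Flush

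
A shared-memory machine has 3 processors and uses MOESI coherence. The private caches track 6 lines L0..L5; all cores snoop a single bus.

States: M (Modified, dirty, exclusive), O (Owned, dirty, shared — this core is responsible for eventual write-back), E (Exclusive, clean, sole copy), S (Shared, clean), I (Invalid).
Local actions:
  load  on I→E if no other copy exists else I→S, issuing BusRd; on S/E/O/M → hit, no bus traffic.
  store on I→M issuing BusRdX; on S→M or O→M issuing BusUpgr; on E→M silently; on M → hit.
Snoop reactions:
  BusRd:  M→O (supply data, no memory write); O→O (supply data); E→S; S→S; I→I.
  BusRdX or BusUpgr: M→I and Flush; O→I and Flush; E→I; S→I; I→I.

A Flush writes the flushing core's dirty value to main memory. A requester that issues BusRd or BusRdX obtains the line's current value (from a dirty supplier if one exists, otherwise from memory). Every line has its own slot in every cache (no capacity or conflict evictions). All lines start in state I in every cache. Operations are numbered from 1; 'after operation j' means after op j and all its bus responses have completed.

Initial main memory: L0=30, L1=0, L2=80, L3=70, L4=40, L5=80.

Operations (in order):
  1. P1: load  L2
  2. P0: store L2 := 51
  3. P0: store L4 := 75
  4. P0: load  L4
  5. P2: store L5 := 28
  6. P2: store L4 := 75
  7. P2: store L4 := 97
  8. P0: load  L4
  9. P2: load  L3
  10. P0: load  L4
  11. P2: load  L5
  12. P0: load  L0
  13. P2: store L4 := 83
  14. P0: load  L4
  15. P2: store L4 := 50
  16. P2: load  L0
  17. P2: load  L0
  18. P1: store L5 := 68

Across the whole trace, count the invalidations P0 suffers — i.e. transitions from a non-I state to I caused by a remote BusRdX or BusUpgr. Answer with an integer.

step 1: P1: load  L2  ⟶  IEI  (L2)  txn=BusRd  M[L2]=80
step 2: P0: store L2 := 51  ⟶  MII  (L2)  txn=BusRdX  M[L2]=80
step 3: P0: store L4 := 75  ⟶  MII  (L4)  txn=BusRdX  M[L4]=40
step 4: P0: load  L4  ⟶  MII  (L4)  txn=∅  M[L4]=40
step 5: P2: store L5 := 28  ⟶  IIM  (L5)  txn=BusRdX  M[L5]=80
step 6: P2: store L4 := 75  ⟶  IIM  (L4)  txn=BusRdX+Flush  M[L4]=75
step 7: P2: store L4 := 97  ⟶  IIM  (L4)  txn=∅  M[L4]=75
step 8: P0: load  L4  ⟶  SIO  (L4)  txn=BusRd  M[L4]=75
step 9: P2: load  L3  ⟶  IIE  (L3)  txn=BusRd  M[L3]=70
step 10: P0: load  L4  ⟶  SIO  (L4)  txn=∅  M[L4]=75
step 11: P2: load  L5  ⟶  IIM  (L5)  txn=∅  M[L5]=80
step 12: P0: load  L0  ⟶  EII  (L0)  txn=BusRd  M[L0]=30
step 13: P2: store L4 := 83  ⟶  IIM  (L4)  txn=BusUpgr  M[L4]=75
step 14: P0: load  L4  ⟶  SIO  (L4)  txn=BusRd  M[L4]=75
step 15: P2: store L4 := 50  ⟶  IIM  (L4)  txn=BusUpgr  M[L4]=75
step 16: P2: load  L0  ⟶  SIS  (L0)  txn=BusRd  M[L0]=30
step 17: P2: load  L0  ⟶  SIS  (L0)  txn=∅  M[L0]=30
step 18: P1: store L5 := 68  ⟶  IMI  (L5)  txn=BusRdX+Flush  M[L5]=28

invalidations = 3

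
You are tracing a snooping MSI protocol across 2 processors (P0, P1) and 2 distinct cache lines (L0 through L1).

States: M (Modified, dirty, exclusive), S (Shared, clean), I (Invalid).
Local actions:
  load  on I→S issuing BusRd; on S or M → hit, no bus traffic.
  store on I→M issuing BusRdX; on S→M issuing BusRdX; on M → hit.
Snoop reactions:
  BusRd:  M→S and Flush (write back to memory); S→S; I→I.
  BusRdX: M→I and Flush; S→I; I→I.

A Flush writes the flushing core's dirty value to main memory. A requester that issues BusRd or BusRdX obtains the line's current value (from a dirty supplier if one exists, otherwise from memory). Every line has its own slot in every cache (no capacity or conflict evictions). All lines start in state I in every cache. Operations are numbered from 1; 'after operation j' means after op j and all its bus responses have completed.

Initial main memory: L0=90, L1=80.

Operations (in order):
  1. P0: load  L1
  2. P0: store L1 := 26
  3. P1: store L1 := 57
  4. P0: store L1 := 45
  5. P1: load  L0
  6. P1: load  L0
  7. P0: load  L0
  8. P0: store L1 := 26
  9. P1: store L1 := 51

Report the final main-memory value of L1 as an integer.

memory[L1] = 26

  op1 P0: load  L1 → S/I on L1; bus BusRd; mem=80
  op2 P0: store L1 := 26 → M/I on L1; bus BusRdX; mem=80
  op3 P1: store L1 := 57 → I/M on L1; bus BusRdX Flush; mem=26
  op4 P0: store L1 := 45 → M/I on L1; bus BusRdX Flush; mem=57
  op5 P1: load  L0 → I/S on L0; bus BusRd; mem=90
  op6 P1: load  L0 → I/S on L0; bus (none); mem=90
  op7 P0: load  L0 → S/S on L0; bus BusRd; mem=90
  op8 P0: store L1 := 26 → M/I on L1; bus (none); mem=57
  op9 P1: store L1 := 51 → I/M on L1; bus BusRdX Flush; mem=26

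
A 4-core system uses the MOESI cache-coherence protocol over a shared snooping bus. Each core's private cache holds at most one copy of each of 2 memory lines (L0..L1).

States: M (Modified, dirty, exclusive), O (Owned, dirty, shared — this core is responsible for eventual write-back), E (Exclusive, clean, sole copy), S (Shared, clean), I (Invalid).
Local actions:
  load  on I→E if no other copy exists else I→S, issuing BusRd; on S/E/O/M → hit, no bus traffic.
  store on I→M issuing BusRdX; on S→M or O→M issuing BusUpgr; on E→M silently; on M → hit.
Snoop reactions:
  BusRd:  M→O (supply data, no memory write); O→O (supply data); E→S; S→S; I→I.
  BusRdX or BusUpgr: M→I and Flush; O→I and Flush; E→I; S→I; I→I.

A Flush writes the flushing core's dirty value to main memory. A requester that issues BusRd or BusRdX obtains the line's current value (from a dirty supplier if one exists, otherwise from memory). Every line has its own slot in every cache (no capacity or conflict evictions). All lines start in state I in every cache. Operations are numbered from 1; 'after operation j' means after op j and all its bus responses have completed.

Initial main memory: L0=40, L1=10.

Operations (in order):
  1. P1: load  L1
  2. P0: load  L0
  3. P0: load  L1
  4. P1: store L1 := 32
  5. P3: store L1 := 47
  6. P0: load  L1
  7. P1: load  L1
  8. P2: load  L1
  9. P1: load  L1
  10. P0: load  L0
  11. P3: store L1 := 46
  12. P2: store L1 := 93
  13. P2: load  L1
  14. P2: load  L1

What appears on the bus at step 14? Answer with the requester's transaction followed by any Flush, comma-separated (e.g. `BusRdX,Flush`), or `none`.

bus = none

  op1 P1: load  L1 → I/E/I/I on L1; bus BusRd; mem=10
  op2 P0: load  L0 → E/I/I/I on L0; bus BusRd; mem=40
  op3 P0: load  L1 → S/S/I/I on L1; bus BusRd; mem=10
  op4 P1: store L1 := 32 → I/M/I/I on L1; bus BusUpgr; mem=10
  op5 P3: store L1 := 47 → I/I/I/M on L1; bus BusRdX Flush; mem=32
  op6 P0: load  L1 → S/I/I/O on L1; bus BusRd; mem=32
  op7 P1: load  L1 → S/S/I/O on L1; bus BusRd; mem=32
  op8 P2: load  L1 → S/S/S/O on L1; bus BusRd; mem=32
  op9 P1: load  L1 → S/S/S/O on L1; bus (none); mem=32
  op10 P0: load  L0 → E/I/I/I on L0; bus (none); mem=40
  op11 P3: store L1 := 46 → I/I/I/M on L1; bus BusUpgr; mem=32
  op12 P2: store L1 := 93 → I/I/M/I on L1; bus BusRdX Flush; mem=46
  op13 P2: load  L1 → I/I/M/I on L1; bus (none); mem=46
  op14 P2: load  L1 → I/I/M/I on L1; bus (none); mem=46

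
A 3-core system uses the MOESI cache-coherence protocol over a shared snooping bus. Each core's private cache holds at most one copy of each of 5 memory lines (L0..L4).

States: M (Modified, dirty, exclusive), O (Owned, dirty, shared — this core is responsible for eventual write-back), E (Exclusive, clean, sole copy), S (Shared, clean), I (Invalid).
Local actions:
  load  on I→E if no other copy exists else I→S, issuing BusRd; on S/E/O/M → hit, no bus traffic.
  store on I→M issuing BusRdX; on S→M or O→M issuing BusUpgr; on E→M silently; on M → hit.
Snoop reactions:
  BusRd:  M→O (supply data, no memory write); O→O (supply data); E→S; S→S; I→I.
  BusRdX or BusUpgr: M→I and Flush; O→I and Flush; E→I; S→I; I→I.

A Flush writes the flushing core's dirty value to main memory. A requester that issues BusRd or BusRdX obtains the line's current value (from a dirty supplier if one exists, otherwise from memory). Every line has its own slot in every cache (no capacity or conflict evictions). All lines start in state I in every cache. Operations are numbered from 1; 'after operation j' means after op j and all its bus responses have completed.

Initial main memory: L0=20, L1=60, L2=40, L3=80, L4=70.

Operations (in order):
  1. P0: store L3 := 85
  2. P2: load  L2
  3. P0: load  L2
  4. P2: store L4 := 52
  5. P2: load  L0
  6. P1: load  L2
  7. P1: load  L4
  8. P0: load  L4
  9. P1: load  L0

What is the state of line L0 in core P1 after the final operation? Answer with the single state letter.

[1] P0: store L3 := 85 | P0:M(85), P1:I, P2:I | bus: BusRdX
[2] P2: load  L2 | P0:I, P1:I, P2:E(40) | bus: BusRd
[3] P0: load  L2 | P0:S(40), P1:I, P2:S(40) | bus: BusRd
[4] P2: store L4 := 52 | P0:I, P1:I, P2:M(52) | bus: BusRdX
[5] P2: load  L0 | P0:I, P1:I, P2:E(20) | bus: BusRd
[6] P1: load  L2 | P0:S(40), P1:S(40), P2:S(40) | bus: BusRd
[7] P1: load  L4 | P0:I, P1:S(52), P2:O(52) | bus: BusRd
[8] P0: load  L4 | P0:S(52), P1:S(52), P2:O(52) | bus: BusRd
[9] P1: load  L0 | P0:I, P1:S(20), P2:S(20) | bus: BusRd

state = S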